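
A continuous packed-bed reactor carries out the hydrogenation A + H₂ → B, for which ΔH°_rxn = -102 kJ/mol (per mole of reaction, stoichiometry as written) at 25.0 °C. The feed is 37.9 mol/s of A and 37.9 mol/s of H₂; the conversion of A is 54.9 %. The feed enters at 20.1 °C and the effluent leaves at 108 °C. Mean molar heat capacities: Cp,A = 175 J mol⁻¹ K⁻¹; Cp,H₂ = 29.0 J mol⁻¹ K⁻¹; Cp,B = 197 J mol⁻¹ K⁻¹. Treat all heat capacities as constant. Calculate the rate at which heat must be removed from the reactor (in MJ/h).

Q_out = 5240 MJ/h

Extent of reaction ξ = 0.549 × 37.9 = 20.807 mol/s
Reaction term: ξ·ΔH°_rxn = 20.807 × -102 = -2122.3 kJ/s
Sensible, feed 20.1→25 °C: 37.885 kJ/s
Outlet flows (mol/s): A 17.093, H₂ 17.093, B 20.807
Sensible, products 25→108 °C: 629.63 kJ/s
Q = ΔH = -1454.8 kJ/s = -1454.8 kW
Heat removed = 5237.3 MJ/h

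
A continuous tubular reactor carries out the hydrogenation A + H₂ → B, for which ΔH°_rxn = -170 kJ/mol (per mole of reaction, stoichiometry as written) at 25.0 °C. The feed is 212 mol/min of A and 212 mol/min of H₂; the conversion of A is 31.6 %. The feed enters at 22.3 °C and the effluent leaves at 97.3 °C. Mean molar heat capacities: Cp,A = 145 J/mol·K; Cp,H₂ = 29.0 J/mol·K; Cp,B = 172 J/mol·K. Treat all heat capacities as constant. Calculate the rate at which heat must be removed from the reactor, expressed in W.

Q_out = 144000 W

Extent of reaction ξ = 0.316 × 212 = 66.992 mol/min
Reaction term: ξ·ΔH°_rxn = 66.992 × -170 = -11389 kJ/min
Sensible, feed 22.3→25 °C: 99.598 kJ/min
Outlet flows (mol/min): A 145.01, H₂ 145.01, B 66.992
Sensible, products 25→97.3 °C: 2657.3 kJ/min
Q = ΔH = -8631.7 kJ/min = -143.86 kW
Heat removed = 143860 W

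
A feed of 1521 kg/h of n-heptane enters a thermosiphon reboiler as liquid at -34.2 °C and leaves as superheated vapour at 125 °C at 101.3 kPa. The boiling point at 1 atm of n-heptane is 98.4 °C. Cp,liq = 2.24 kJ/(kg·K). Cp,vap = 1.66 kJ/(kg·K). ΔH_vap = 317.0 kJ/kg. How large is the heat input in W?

Q = 278000 W

liquid -34.2→98.4 °C: 297.02 kJ/kg
vaporisation at 98.4 °C: 317 kJ/kg
vapour 98.4→125 °C: 44.156 kJ/kg
Δh = 297.02 + 317 + 44.156 = 658.18 kJ/kg
Q = ṁ·Δh = 1521 kg/h × 658.18 kJ/kg = 1.0011e+06 kJ/h
|Q| = 278.08 kW = 278080 W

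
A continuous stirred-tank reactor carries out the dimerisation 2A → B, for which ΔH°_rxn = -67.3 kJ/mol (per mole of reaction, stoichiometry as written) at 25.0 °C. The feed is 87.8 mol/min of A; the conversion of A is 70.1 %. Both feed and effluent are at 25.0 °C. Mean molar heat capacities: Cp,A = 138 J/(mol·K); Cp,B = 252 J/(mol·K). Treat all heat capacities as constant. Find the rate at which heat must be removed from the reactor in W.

Extent of reaction ξ = 0.701 × 87.8 / 2 = 30.774 mol/min
Reaction term: ξ·ΔH°_rxn = 30.774 × -67.3 = -2071.1 kJ/min
Q = ΔH = -2071.1 kJ/min = -34.518 kW
Heat removed = 34518 W

Q_out = 34500 W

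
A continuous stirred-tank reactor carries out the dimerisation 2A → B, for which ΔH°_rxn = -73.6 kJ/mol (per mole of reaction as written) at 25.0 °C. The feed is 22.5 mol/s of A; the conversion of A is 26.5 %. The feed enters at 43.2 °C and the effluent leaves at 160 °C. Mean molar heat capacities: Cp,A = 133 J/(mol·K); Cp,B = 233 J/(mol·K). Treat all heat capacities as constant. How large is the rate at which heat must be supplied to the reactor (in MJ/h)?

Q_in = 421 MJ/h

Extent of reaction ξ = 0.265 × 22.5 / 2 = 2.9813 mol/s
Reaction term: ξ·ΔH°_rxn = 2.9813 × -73.6 = -219.42 kJ/s
Sensible, feed 43.2→25 °C: -54.464 kJ/s
Outlet flows (mol/s): A 16.538, B 2.9813
Sensible, products 25→160 °C: 390.71 kJ/s
Q = ΔH = 116.82 kJ/s = 116.82 kW
Heat supplied = 420.56 MJ/h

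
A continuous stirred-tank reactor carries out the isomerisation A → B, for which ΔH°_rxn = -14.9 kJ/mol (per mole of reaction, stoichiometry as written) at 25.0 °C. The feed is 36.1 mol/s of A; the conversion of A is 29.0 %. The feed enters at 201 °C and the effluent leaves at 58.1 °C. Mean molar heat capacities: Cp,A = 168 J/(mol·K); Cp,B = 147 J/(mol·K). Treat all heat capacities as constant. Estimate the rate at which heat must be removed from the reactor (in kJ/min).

Extent of reaction ξ = 0.290 × 36.1 = 10.469 mol/s
Reaction term: ξ·ΔH°_rxn = 10.469 × -14.9 = -155.99 kJ/s
Sensible, feed 201→25 °C: -1067.4 kJ/s
Outlet flows (mol/s): A 25.631, B 10.469
Sensible, products 25→58.1 °C: 193.47 kJ/s
Q = ΔH = -1029.9 kJ/s = -1029.9 kW
Heat removed = 61796 kJ/min

Q_out = 61800 kJ/min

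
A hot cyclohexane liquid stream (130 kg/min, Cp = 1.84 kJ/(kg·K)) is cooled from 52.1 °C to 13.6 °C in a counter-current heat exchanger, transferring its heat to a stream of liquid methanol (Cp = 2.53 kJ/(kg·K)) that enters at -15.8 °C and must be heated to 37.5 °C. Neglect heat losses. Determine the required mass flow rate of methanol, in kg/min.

ṁ_c = 68.3 kg/min

Heat released by hot stream: Q = 130 × 1.84 × (52.1 − 13.6) = 9209.2 kJ/min
Energy balance on cold side (adiabatic exchanger): Q = ṁ_c·Cp_c·(T_c,out − T_c,in)
ṁ_c = 9209.2 / [2.53 × (37.5 − -15.8)] = 68.293 kg/min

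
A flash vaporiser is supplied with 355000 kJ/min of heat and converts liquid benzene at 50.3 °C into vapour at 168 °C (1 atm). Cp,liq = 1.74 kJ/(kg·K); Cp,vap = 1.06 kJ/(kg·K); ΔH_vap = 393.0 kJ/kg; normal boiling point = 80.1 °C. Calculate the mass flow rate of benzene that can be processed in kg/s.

Δh = 1.74×(80.1−50.3) + 393.0 + 1.06×(168−80.1) = 538.03 kJ/kg
Q = 355000 kJ/min = 5916.7 kJ/s = 5916.7 kJ/s
ṁ = Q/Δh = 5916.7 / 538.03 = 10.997 kg/s

ṁ = 11.0 kg/s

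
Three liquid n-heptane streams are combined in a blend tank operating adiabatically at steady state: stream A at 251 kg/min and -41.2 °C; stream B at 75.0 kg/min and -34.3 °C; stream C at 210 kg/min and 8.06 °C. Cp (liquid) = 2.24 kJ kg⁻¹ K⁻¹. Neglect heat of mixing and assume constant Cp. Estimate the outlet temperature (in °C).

T_out = -20.9 °C

Adiabatic, steady state ⇒ Σ ṁᵢCp,ᵢ(T_out − Tᵢ) = 0
T_out = Σ ṁᵢCp,ᵢTᵢ / Σ ṁᵢCp,ᵢ
      = -25135 / 1200.6 = -20.935 °C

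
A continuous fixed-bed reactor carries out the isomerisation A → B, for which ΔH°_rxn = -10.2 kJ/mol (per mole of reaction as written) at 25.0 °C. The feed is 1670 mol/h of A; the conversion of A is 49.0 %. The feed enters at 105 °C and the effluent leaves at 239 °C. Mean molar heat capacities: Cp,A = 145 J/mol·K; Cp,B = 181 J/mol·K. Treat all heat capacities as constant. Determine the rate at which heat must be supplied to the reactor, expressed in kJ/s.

Extent of reaction ξ = 0.490 × 1670 = 818.3 mol/h
Reaction term: ξ·ΔH°_rxn = 818.3 × -10.2 = -8346.7 kJ/h
Sensible, feed 105→25 °C: -19372 kJ/h
Outlet flows (mol/h): A 851.7, B 818.3
Sensible, products 25→239 °C: 58124 kJ/h
Q = ΔH = 30406 kJ/h = 8.446 kW
Heat supplied = 8.446 kJ/s

Q_in = 8.45 kJ/s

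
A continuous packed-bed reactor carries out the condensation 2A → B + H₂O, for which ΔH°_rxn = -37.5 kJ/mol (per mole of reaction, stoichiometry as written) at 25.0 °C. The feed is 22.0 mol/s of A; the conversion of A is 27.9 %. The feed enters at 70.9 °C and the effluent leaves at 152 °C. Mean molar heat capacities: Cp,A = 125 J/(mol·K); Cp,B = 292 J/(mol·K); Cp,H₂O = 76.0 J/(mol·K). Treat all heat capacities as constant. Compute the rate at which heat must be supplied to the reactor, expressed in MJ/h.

Q_in = 554 MJ/h

Extent of reaction ξ = 0.279 × 22.0 / 2 = 3.069 mol/s
Reaction term: ξ·ΔH°_rxn = 3.069 × -37.5 = -115.09 kJ/s
Sensible, feed 70.9→25 °C: -126.23 kJ/s
Outlet flows (mol/s): A 15.862, B 3.069, H₂O 3.069
Sensible, products 25→152 °C: 395.24 kJ/s
Q = ΔH = 153.93 kJ/s = 153.93 kW
Heat supplied = 554.15 MJ/h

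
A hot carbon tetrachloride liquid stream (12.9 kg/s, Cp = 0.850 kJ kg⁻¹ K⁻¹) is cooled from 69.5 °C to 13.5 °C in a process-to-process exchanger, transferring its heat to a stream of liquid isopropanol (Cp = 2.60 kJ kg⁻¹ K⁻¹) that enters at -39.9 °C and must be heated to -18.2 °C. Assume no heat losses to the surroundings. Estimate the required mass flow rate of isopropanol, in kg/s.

Heat released by hot stream: Q = 12.9 × 0.850 × (69.5 − 13.5) = 614.04 kJ/s
Energy balance on cold side (adiabatic exchanger): Q = ṁ_c·Cp_c·(T_c,out − T_c,in)
ṁ_c = 614.04 / [2.60 × (-18.2 − -39.9)] = 10.883 kg/s

ṁ_c = 10.9 kg/s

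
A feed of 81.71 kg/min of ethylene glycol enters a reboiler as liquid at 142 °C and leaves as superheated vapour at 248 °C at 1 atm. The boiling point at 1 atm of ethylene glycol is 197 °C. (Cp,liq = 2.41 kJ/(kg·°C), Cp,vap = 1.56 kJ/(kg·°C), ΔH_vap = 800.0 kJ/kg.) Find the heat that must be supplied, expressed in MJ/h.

liquid 142→197 °C: 132.55 kJ/kg
vaporisation at 197 °C: 800 kJ/kg
vapour 197→248 °C: 79.56 kJ/kg
Δh = 132.55 + 800 + 79.56 = 1012.1 kJ/kg
Q = ṁ·Δh = 81.71 kg/min × 1012.1 kJ/kg = 82700 kJ/min
|Q| = 1378.3 kW = 4962 MJ/h

Q = 4960 MJ/h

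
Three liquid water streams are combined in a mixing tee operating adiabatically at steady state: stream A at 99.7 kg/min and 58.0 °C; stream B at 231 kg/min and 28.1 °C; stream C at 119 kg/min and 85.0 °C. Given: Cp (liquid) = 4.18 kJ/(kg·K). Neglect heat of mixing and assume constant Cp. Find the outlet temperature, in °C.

No heat crosses the boundary, so H_out = H_in.
Σ ṁᵢCp,ᵢTᵢ = 99.7×4.18×58.0 + 231×4.18×28.1 + 119×4.18×85.0 = 93585
Σ ṁᵢCp,ᵢ = 99.7×4.18 + 231×4.18 + 119×4.18 = 1879.7
T_out = 93585 / 1879.7 = 49.786 °C

T_out = 49.8 °C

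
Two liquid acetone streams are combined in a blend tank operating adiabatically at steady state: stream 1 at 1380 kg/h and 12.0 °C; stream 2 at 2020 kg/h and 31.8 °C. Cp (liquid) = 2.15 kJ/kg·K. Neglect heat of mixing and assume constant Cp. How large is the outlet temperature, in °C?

Energy balance with Q = 0: Σ ṁᵢCp,ᵢ(T_out − Tᵢ) = 0
T_out = Σ ṁᵢCp,ᵢTᵢ / Σ ṁᵢCp,ᵢ
      = 173710 / 7310 = 23.764 °C

T_out = 23.8 °C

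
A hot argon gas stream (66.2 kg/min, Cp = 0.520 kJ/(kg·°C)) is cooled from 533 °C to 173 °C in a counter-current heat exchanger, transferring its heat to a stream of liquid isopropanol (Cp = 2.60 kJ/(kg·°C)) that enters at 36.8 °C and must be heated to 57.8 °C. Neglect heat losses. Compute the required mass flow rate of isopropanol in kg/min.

ṁ_c = 227 kg/min

Heat released by hot stream: Q = 66.2 × 0.520 × (533 − 173) = 12393 kJ/min
Energy balance on cold side (adiabatic exchanger): Q = ṁ_c·Cp_c·(T_c,out − T_c,in)
ṁ_c = 12393 / [2.60 × (57.8 − 36.8)] = 226.97 kg/min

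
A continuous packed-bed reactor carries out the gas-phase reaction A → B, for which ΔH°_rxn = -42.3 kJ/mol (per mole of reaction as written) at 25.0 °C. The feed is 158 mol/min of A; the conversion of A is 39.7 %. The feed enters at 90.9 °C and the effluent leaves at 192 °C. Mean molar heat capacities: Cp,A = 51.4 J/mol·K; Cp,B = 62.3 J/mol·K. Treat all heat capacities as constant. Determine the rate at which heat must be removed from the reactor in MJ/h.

Q_out = 103 MJ/h

Extent of reaction ξ = 0.397 × 158 = 62.726 mol/min
Reaction term: ξ·ΔH°_rxn = 62.726 × -42.3 = -2653.3 kJ/min
Sensible, feed 90.9→25 °C: -535.19 kJ/min
Outlet flows (mol/min): A 95.274, B 62.726
Sensible, products 25→192 °C: 1470.4 kJ/min
Q = ΔH = -1718.1 kJ/min = -28.635 kW
Heat removed = 103.08 MJ/h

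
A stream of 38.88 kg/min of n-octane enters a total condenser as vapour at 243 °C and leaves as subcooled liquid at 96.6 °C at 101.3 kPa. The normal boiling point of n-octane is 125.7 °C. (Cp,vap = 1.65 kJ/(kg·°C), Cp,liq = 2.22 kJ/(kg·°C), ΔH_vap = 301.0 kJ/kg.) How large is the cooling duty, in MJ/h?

vapour 243→125.7 °C: -193.54 kJ/kg
condensation at 125.7 °C: -301 kJ/kg
liquid 125.7→96.6 °C: -64.602 kJ/kg
Δh = -193.54 + -301 + -64.602 = -559.15 kJ/kg
Q = ṁ·Δh = 38.88 kg/min × -559.15 kJ/kg = -21740 kJ/min
|Q| = 362.33 kW = 1304.4 MJ/h

Q_c = 1300 MJ/h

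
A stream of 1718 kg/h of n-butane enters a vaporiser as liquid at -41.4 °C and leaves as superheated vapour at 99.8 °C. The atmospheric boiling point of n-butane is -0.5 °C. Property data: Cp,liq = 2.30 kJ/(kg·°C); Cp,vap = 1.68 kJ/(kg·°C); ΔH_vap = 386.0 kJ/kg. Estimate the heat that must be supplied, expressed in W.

liquid -41.4→-0.5 °C: 94.07 kJ/kg
vaporisation at -0.5 °C: 386 kJ/kg
vapour -0.5→99.8 °C: 168.5 kJ/kg
Δh = 94.07 + 386 + 168.5 = 648.57 kJ/kg
Q = ṁ·Δh = 1718 kg/h × 648.57 kJ/kg = 1.1143e+06 kJ/h
|Q| = 309.51 kW = 309510 W

Q = 310000 W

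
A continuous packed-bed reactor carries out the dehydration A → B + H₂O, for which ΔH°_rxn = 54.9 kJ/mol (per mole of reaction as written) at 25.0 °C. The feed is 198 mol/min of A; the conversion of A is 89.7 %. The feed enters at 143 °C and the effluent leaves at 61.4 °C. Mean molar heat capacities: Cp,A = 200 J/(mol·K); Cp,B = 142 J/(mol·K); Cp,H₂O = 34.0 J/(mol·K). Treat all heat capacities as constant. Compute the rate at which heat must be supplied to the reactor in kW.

Extent of reaction ξ = 0.897 × 198 = 177.61 mol/min
Reaction term: ξ·ΔH°_rxn = 177.61 × 54.9 = 9750.6 kJ/min
Sensible, feed 143→25 °C: -4672.8 kJ/min
Outlet flows (mol/min): A 20.394, B 177.61, H₂O 177.61
Sensible, products 25→61.4 °C: 1286.3 kJ/min
Q = ΔH = 6364.1 kJ/min = 106.07 kW
Heat supplied = 106.07 kW

Q_in = 106 kW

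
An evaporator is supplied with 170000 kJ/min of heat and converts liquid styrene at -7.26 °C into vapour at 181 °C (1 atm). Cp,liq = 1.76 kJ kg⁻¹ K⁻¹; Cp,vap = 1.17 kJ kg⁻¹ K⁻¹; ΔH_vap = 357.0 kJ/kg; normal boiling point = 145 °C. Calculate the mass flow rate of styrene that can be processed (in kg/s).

Δh = 1.76×(145−-7.26) + 357.0 + 1.17×(181−145) = 667.1 kJ/kg
Q = 170000 kJ/min = 2833.3 kJ/s = 2833.3 kJ/s
ṁ = Q/Δh = 2833.3 / 667.1 = 4.2473 kg/s

ṁ = 4.25 kg/s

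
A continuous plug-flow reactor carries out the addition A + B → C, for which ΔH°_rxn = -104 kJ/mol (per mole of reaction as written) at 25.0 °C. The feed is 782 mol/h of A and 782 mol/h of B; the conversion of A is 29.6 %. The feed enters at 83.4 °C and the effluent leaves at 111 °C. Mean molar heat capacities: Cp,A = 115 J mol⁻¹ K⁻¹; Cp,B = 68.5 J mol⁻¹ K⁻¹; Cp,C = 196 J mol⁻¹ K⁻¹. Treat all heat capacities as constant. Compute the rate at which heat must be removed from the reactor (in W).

Extent of reaction ξ = 0.296 × 782 = 231.47 mol/h
Reaction term: ξ·ΔH°_rxn = 231.47 × -104 = -24073 kJ/h
Sensible, feed 83.4→25 °C: -8380.2 kJ/h
Outlet flows (mol/h): A 550.53, B 550.53, C 231.47
Sensible, products 25→111 °C: 12590 kJ/h
Q = ΔH = -19864 kJ/h = -5.5177 kW
Heat removed = 5517.7 W

Q_out = 5520 W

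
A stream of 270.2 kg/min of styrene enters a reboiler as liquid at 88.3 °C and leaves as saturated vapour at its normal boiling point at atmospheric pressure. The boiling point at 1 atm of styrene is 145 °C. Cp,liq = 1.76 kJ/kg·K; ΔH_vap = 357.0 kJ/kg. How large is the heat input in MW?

Q = 2.06 MW

liquid 88.3→145 °C: 99.792 kJ/kg
vaporisation at 145 °C: 357 kJ/kg
Δh = 99.792 + 357 = 456.79 kJ/kg
Q = ṁ·Δh = 270.2 kg/min × 456.79 kJ/kg = 123430 kJ/min
|Q| = 2057.1 kW = 2.0571 MW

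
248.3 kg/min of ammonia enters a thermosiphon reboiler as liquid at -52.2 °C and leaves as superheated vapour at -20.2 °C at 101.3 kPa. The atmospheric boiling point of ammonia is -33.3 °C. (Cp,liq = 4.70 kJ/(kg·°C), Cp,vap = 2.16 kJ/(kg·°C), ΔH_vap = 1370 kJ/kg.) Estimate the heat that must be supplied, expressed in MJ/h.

liquid -52.2→-33.3 °C: 88.83 kJ/kg
vaporisation at -33.3 °C: 1370 kJ/kg
vapour -33.3→-20.2 °C: 28.296 kJ/kg
Δh = 88.83 + 1370 + 28.296 = 1487.1 kJ/kg
Q = ṁ·Δh = 248.3 kg/min × 1487.1 kJ/kg = 369250 kJ/min
|Q| = 6154.2 kW = 22155 MJ/h

Q = 22200 MJ/h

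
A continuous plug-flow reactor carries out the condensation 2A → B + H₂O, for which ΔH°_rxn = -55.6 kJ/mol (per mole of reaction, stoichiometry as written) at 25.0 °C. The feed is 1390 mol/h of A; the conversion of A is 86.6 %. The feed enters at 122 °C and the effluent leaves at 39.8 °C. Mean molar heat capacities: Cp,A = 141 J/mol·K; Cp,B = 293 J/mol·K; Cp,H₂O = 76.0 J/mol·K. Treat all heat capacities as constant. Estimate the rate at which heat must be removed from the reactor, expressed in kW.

Extent of reaction ξ = 0.866 × 1390 / 2 = 601.87 mol/h
Reaction term: ξ·ΔH°_rxn = 601.87 × -55.6 = -33464 kJ/h
Sensible, feed 122→25 °C: -19011 kJ/h
Outlet flows (mol/h): A 186.26, B 601.87, H₂O 601.87
Sensible, products 25→39.8 °C: 3675.6 kJ/h
Q = ΔH = -48799 kJ/h = -13.555 kW
Heat removed = 13.555 kW

Q_out = 13.6 kW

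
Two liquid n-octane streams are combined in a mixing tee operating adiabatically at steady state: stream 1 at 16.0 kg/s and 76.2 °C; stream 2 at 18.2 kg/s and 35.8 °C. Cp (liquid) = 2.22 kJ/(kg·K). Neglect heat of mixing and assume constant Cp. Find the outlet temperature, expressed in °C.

Adiabatic, steady state ⇒ Σ ṁᵢCp,ᵢ(T_out − Tᵢ) = 0
T_out = Σ ṁᵢCp,ᵢTᵢ / Σ ṁᵢCp,ᵢ
      = 4153.1 / 75.924 = 54.701 °C

T_out = 54.7 °C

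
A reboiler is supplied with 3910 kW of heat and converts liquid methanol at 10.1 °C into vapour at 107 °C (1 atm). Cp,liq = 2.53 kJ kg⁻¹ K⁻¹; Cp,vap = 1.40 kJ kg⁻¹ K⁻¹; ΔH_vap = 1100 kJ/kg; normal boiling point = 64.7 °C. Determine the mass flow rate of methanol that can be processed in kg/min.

ṁ = 181 kg/min

Δh = 2.53×(64.7−10.1) + 1100 + 1.40×(107−64.7) = 1297.4 kJ/kg
Q = 3910 kW = 3910 kJ/s = 234600 kJ/min
ṁ = Q/Δh = 234600 / 1297.4 = 180.83 kg/min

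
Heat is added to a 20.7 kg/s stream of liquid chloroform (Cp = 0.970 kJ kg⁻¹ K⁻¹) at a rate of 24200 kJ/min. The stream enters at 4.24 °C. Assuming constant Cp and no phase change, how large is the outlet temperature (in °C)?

T_out = 24.3 °C

Q = 24200 kJ/min = 403.33 kJ/s
ΔT = Q/(ṁ·Cp) = 403.33/(20.7×0.970) = 20.087 K
T_out = 4.24 + 20.087 = 24.327 °C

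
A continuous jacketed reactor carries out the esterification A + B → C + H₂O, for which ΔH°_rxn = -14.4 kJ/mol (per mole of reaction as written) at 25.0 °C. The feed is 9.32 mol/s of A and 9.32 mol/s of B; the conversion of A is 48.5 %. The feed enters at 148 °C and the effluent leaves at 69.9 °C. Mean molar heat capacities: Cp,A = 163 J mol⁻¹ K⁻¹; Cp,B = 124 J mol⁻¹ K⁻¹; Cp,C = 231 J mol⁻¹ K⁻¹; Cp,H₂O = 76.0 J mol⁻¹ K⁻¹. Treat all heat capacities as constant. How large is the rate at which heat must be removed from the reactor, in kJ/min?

Q_out = 16200 kJ/min

Extent of reaction ξ = 0.485 × 9.32 = 4.5202 mol/s
Reaction term: ξ·ΔH°_rxn = 4.5202 × -14.4 = -65.091 kJ/s
Sensible, feed 148→25 °C: -329.01 kJ/s
Outlet flows (mol/s): A 4.7998, B 4.7998, C 4.5202, H₂O 4.5202
Sensible, products 25→69.9 °C: 124.16 kJ/s
Q = ΔH = -269.94 kJ/s = -269.94 kW
Heat removed = 16196 kJ/min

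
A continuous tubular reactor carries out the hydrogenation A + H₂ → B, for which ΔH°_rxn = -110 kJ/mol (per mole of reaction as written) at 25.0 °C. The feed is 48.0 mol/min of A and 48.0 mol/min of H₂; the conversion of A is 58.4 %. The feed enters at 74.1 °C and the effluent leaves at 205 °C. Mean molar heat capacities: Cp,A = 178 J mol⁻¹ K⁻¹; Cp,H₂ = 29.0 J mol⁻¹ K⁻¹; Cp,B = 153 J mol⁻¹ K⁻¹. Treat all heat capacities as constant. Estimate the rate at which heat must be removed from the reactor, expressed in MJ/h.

Extent of reaction ξ = 0.584 × 48.0 = 28.032 mol/min
Reaction term: ξ·ΔH°_rxn = 28.032 × -110 = -3083.5 kJ/min
Sensible, feed 74.1→25 °C: -487.86 kJ/min
Outlet flows (mol/min): A 19.968, H₂ 19.968, B 28.032
Sensible, products 25→205 °C: 1516 kJ/min
Q = ΔH = -2055.4 kJ/min = -34.256 kW
Heat removed = 123.32 MJ/h

Q_out = 123 MJ/h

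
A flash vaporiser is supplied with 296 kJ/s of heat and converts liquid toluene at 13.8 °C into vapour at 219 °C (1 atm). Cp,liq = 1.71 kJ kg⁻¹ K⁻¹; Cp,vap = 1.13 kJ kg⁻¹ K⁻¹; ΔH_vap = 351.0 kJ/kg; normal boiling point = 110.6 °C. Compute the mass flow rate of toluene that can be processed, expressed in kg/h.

ṁ = 1670 kg/h

Δh = 1.71×(110.6−13.8) + 351.0 + 1.13×(219−110.6) = 639.02 kJ/kg
Q = 296 kJ/s = 296 kJ/s = 1.0656e+06 kJ/h
ṁ = Q/Δh = 1.0656e+06 / 639.02 = 1667.6 kg/h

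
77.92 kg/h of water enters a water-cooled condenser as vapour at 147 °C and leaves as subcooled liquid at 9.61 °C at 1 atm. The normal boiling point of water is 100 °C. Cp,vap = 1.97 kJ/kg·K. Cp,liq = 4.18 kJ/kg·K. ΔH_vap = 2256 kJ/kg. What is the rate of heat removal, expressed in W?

vapour 147→100 °C: -92.59 kJ/kg
condensation at 100 °C: -2256 kJ/kg
liquid 100→9.61 °C: -377.83 kJ/kg
Δh = -92.59 + -2256 + -377.83 = -2726.4 kJ/kg
Q = ṁ·Δh = 77.92 kg/h × -2726.4 kJ/kg = -212440 kJ/h
|Q| = 59.012 kW = 59012 W

Q_c = 59000 W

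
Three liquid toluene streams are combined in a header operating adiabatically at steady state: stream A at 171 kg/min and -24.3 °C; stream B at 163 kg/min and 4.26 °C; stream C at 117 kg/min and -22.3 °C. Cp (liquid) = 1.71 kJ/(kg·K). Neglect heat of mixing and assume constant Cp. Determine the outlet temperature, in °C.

Adiabatic, steady state ⇒ Σ ṁᵢCp,ᵢ(T_out − Tᵢ) = 0
T_out = Σ ṁᵢCp,ᵢTᵢ / Σ ṁᵢCp,ᵢ
      = -10380 / 771.21 = -13.459 °C

T_out = -13.5 °C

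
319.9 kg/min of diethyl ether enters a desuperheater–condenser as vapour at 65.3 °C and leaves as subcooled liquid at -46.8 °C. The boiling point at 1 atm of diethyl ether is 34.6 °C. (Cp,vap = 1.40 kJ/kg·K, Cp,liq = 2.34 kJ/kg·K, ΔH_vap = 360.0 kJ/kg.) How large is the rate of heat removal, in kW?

Q_c = 3160 kW

vapour 65.3→34.6 °C: -42.98 kJ/kg
condensation at 34.6 °C: -360 kJ/kg
liquid 34.6→-46.8 °C: -190.48 kJ/kg
Δh = -42.98 + -360 + -190.48 = -593.46 kJ/kg
Q = ṁ·Δh = 319.9 kg/min × -593.46 kJ/kg = -189850 kJ/min
|Q| = 3164.1 kW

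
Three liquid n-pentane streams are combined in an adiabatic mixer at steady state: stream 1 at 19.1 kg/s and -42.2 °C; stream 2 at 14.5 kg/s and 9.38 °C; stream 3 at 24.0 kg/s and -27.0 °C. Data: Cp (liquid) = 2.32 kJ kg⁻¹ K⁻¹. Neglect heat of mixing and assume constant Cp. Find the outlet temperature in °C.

Adiabatic, steady state ⇒ Σ ṁᵢCp,ᵢ(T_out − Tᵢ) = 0
T_out = Σ ṁᵢCp,ᵢTᵢ / Σ ṁᵢCp,ᵢ
      = -3057.8 / 133.63 = -22.882 °C

T_out = -22.9 °C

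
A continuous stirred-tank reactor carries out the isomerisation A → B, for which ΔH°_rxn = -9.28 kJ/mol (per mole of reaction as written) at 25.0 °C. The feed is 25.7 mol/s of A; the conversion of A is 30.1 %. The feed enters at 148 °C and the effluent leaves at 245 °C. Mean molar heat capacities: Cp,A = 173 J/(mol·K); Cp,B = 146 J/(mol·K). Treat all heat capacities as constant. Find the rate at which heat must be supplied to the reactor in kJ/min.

Extent of reaction ξ = 0.301 × 25.7 = 7.7357 mol/s
Reaction term: ξ·ΔH°_rxn = 7.7357 × -9.28 = -71.787 kJ/s
Sensible, feed 148→25 °C: -546.87 kJ/s
Outlet flows (mol/s): A 17.964, B 7.7357
Sensible, products 25→245 °C: 932.19 kJ/s
Q = ΔH = 313.53 kJ/s = 313.53 kW
Heat supplied = 18812 kJ/min

Q_in = 18800 kJ/min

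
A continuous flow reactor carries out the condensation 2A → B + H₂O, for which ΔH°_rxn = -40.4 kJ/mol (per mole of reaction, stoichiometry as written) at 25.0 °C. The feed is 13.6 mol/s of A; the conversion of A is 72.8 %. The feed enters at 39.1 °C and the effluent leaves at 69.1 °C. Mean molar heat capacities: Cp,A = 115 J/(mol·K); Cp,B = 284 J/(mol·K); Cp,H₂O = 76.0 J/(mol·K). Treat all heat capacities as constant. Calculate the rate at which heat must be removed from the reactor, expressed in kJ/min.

Extent of reaction ξ = 0.728 × 13.6 / 2 = 4.9504 mol/s
Reaction term: ξ·ΔH°_rxn = 4.9504 × -40.4 = -200 kJ/s
Sensible, feed 39.1→25 °C: -22.052 kJ/s
Outlet flows (mol/s): A 3.6992, B 4.9504, H₂O 4.9504
Sensible, products 25→69.1 °C: 97.353 kJ/s
Q = ΔH = -124.7 kJ/s = -124.7 kW
Heat removed = 7481.7 kJ/min

Q_out = 7480 kJ/min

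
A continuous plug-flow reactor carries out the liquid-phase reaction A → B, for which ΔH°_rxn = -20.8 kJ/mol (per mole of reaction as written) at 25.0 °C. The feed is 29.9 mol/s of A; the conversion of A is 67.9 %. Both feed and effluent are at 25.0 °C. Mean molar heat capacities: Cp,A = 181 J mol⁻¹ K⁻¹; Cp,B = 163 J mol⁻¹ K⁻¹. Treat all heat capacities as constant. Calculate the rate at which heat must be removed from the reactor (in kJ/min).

Q_out = 25300 kJ/min

Extent of reaction ξ = 0.679 × 29.9 = 20.302 mol/s
Reaction term: ξ·ΔH°_rxn = 20.302 × -20.8 = -422.28 kJ/s
Q = ΔH = -422.28 kJ/s = -422.28 kW
Heat removed = 25337 kJ/min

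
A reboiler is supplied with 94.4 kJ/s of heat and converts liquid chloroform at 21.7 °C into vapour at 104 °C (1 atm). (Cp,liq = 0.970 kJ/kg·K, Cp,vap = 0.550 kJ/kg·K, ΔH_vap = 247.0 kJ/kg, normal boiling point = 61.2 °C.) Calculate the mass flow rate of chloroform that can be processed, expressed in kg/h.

ṁ = 1100 kg/h

Δh = 0.970×(61.2−21.7) + 247.0 + 0.550×(104−61.2) = 308.86 kJ/kg
Q = 94.4 kJ/s = 94.4 kJ/s = 339840 kJ/h
ṁ = Q/Δh = 339840 / 308.86 = 1100.3 kg/h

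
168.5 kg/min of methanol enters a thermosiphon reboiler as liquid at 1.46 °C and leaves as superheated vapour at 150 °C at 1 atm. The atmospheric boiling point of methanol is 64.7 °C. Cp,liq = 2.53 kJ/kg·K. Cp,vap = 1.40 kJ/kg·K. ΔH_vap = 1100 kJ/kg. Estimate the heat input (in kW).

Q = 3870 kW

liquid 1.46→64.7 °C: 160 kJ/kg
vaporisation at 64.7 °C: 1100 kJ/kg
vapour 64.7→150 °C: 119.42 kJ/kg
Δh = 160 + 1100 + 119.42 = 1379.4 kJ/kg
Q = ṁ·Δh = 168.5 kg/min × 1379.4 kJ/kg = 232430 kJ/min
|Q| = 3873.9 kW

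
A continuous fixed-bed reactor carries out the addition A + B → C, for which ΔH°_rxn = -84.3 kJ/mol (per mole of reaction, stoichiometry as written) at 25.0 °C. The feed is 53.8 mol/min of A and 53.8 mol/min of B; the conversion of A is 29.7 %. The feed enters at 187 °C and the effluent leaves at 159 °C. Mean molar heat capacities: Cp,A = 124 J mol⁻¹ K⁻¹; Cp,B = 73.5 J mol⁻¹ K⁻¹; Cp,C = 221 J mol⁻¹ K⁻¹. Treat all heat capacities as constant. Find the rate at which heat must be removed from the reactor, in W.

Extent of reaction ξ = 0.297 × 53.8 = 15.979 mol/min
Reaction term: ξ·ΔH°_rxn = 15.979 × -84.3 = -1347 kJ/min
Sensible, feed 187→25 °C: -1721.3 kJ/min
Outlet flows (mol/min): A 37.821, B 37.821, C 15.979
Sensible, products 25→159 °C: 1474.1 kJ/min
Q = ΔH = -1594.2 kJ/min = -26.57 kW
Heat removed = 26570 W

Q_out = 26600 W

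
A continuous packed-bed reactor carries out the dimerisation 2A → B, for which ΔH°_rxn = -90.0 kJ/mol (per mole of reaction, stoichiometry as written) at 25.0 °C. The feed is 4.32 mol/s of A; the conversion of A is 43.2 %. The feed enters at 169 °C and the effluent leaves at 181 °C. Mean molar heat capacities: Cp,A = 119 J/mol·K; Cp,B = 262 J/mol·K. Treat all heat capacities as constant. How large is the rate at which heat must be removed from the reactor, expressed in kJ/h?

Q_out = 268000 kJ/h

Extent of reaction ξ = 0.432 × 4.32 / 2 = 0.93312 mol/s
Reaction term: ξ·ΔH°_rxn = 0.93312 × -90.0 = -83.981 kJ/s
Sensible, feed 169→25 °C: -74.028 kJ/s
Outlet flows (mol/s): A 2.4538, B 0.93312
Sensible, products 25→181 °C: 83.69 kJ/s
Q = ΔH = -74.318 kJ/s = -74.318 kW
Heat removed = 267550 kJ/h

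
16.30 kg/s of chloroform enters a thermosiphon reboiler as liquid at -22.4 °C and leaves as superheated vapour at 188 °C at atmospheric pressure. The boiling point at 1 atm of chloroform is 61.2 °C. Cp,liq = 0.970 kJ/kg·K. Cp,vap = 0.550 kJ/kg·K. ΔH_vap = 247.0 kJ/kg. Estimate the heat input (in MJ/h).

liquid -22.4→61.2 °C: 81.092 kJ/kg
vaporisation at 61.2 °C: 247 kJ/kg
vapour 61.2→188 °C: 69.74 kJ/kg
Δh = 81.092 + 247 + 69.74 = 397.83 kJ/kg
Q = ṁ·Δh = 16.30 kg/s × 397.83 kJ/kg = 6484.7 kJ/s
|Q| = 6484.7 kW = 23345 MJ/h

Q = 23300 MJ/h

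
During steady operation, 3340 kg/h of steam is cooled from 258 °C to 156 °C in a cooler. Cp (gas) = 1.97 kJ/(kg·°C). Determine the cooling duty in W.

Q_c = 186000 W

Q = ṁ·Cp·ΔT = 3340 × 1.97 × (156 − 258) = -671140 kJ/h
Converting: 671140 / 3600 s = 186.43 kW
Cooling duty = 186430 W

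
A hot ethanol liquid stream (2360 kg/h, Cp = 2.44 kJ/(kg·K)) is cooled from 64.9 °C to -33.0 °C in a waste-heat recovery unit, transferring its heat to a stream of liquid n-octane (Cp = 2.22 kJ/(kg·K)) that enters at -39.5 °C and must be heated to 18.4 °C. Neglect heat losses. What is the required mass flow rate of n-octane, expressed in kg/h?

Heat released by hot stream: Q = 2360 × 2.44 × (64.9 − -33.0) = 563750 kJ/h
Energy balance on cold side (adiabatic exchanger): Q = ṁ_c·Cp_c·(T_c,out − T_c,in)
ṁ_c = 563750 / [2.22 × (18.4 − -39.5)] = 4385.8 kg/h

ṁ_c = 4390 kg/h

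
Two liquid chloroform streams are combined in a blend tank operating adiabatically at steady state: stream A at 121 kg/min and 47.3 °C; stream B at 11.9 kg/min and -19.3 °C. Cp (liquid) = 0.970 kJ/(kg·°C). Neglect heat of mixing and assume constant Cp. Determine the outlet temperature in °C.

T_out = 41.3 °C

No heat crosses the boundary, so H_out = H_in.
Σ ṁᵢCp,ᵢTᵢ = 121×0.970×47.3 + 11.9×0.970×-19.3 = 5328.8
Σ ṁᵢCp,ᵢ = 121×0.970 + 11.9×0.970 = 128.91
T_out = 5328.8 / 128.91 = 41.337 °C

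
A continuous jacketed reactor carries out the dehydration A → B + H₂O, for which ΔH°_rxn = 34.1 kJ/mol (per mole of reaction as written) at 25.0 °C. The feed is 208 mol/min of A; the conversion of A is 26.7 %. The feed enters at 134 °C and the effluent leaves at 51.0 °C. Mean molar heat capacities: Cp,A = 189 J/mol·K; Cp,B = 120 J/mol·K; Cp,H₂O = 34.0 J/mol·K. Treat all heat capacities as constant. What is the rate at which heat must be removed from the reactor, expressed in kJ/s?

Q_out = 23.7 kJ/s

Extent of reaction ξ = 0.267 × 208 = 55.536 mol/min
Reaction term: ξ·ΔH°_rxn = 55.536 × 34.1 = 1893.8 kJ/min
Sensible, feed 134→25 °C: -4285 kJ/min
Outlet flows (mol/min): A 152.46, B 55.536, H₂O 55.536
Sensible, products 25→51.0 °C: 971.57 kJ/min
Q = ΔH = -1419.7 kJ/min = -23.661 kW
Heat removed = 23.661 kJ/s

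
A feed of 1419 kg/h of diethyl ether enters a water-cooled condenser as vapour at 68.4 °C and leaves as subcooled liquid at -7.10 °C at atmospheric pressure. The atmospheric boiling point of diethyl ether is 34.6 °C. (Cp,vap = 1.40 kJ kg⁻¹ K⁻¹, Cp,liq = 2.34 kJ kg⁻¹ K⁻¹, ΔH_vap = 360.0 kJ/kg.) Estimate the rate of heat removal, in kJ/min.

Q_c = 11900 kJ/min

vapour 68.4→34.6 °C: -47.32 kJ/kg
condensation at 34.6 °C: -360 kJ/kg
liquid 34.6→-7.10 °C: -97.578 kJ/kg
Δh = -47.32 + -360 + -97.578 = -504.9 kJ/kg
Q = ṁ·Δh = 1419 kg/h × -504.9 kJ/kg = -716450 kJ/h
|Q| = 199.01 kW = 11941 kJ/min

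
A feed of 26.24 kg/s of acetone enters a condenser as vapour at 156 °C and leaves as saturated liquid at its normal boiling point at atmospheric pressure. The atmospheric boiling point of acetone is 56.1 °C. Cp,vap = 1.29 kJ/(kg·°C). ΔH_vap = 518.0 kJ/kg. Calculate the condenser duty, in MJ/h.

vapour 156→56.1 °C: -128.87 kJ/kg
condensation at 56.1 °C: -518 kJ/kg
Δh = -128.87 + -518 = -646.87 kJ/kg
Q = ṁ·Δh = 26.24 kg/s × -646.87 kJ/kg = -16974 kJ/s
|Q| = 16974 kW = 61106 MJ/h

Q_c = 61100 MJ/h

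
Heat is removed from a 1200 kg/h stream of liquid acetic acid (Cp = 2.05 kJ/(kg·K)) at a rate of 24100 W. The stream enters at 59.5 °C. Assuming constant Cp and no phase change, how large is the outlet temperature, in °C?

Q = 24100 W = 86760 kJ/h
ΔT = Q/(ṁ·Cp) = 86760/(1200×2.05) = 35.268 K
T_out = 59.5 − 35.268 = 24.232 °C

T_out = 24.2 °C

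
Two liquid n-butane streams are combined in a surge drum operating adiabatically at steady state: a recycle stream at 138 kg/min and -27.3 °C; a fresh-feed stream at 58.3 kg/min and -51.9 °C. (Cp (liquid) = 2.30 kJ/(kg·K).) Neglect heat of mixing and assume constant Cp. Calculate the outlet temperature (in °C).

Energy balance with Q = 0: Σ ṁᵢCp,ᵢ(T_out − Tᵢ) = 0
T_out = Σ ṁᵢCp,ᵢTᵢ / Σ ṁᵢCp,ᵢ
      = -15624 / 451.49 = -34.606 °C

T_out = -34.6 °C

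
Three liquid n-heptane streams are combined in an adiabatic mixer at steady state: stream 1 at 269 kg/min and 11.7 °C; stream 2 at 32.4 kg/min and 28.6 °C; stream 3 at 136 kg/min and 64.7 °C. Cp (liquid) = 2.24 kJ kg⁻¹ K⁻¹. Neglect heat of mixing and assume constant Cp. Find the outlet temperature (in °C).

Adiabatic, steady state ⇒ Σ ṁᵢCp,ᵢ(T_out − Tᵢ) = 0
T_out = Σ ṁᵢCp,ᵢTᵢ / Σ ṁᵢCp,ᵢ
      = 28836 / 979.78 = 29.431 °C

T_out = 29.4 °C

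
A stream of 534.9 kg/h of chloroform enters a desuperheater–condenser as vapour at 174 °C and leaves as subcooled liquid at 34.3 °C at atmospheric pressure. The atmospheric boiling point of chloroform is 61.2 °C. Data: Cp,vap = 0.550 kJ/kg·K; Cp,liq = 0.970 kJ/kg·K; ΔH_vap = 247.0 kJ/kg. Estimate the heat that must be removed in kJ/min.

Q_c = 2990 kJ/min

vapour 174→61.2 °C: -62.04 kJ/kg
condensation at 61.2 °C: -247 kJ/kg
liquid 61.2→34.3 °C: -26.093 kJ/kg
Δh = -62.04 + -247 + -26.093 = -335.13 kJ/kg
Q = ṁ·Δh = 534.9 kg/h × -335.13 kJ/kg = -179260 kJ/h
|Q| = 49.795 kW = 2987.7 kJ/min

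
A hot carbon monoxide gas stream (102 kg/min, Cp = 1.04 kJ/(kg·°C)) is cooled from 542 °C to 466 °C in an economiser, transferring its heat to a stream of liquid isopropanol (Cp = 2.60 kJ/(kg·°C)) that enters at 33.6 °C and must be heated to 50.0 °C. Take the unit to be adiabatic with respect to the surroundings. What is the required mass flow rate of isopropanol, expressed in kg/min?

ṁ_c = 189 kg/min

Heat released by hot stream: Q = 102 × 1.04 × (542 − 466) = 8062.1 kJ/min
Energy balance on cold side (adiabatic exchanger): Q = ṁ_c·Cp_c·(T_c,out − T_c,in)
ṁ_c = 8062.1 / [2.60 × (50.0 − 33.6)] = 189.07 kg/min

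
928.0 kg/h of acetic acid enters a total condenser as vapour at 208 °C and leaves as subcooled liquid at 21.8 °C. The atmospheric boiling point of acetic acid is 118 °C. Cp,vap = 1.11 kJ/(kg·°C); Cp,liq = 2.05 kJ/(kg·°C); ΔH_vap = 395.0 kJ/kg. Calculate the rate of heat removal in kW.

Q_c = 178 kW

vapour 208→118 °C: -99.9 kJ/kg
condensation at 118 °C: -395 kJ/kg
liquid 118→21.8 °C: -197.21 kJ/kg
Δh = -99.9 + -395 + -197.21 = -692.11 kJ/kg
Q = ṁ·Δh = 928.0 kg/h × -692.11 kJ/kg = -642280 kJ/h
|Q| = 178.41 kW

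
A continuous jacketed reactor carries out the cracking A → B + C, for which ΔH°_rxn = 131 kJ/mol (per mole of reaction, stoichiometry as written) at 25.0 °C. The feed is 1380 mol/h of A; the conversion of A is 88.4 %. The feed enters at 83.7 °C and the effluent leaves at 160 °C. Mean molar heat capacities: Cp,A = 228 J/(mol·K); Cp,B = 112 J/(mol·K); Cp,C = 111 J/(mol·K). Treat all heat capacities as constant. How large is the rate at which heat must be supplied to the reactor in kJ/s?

Q_in = 50.8 kJ/s

Extent of reaction ξ = 0.884 × 1380 = 1219.9 mol/h
Reaction term: ξ·ΔH°_rxn = 1219.9 × 131 = 159810 kJ/h
Sensible, feed 83.7→25 °C: -18469 kJ/h
Outlet flows (mol/h): A 160.08, B 1219.9, C 1219.9
Sensible, products 25→160 °C: 41653 kJ/h
Q = ΔH = 182990 kJ/h = 50.831 kW
Heat supplied = 50.831 kJ/s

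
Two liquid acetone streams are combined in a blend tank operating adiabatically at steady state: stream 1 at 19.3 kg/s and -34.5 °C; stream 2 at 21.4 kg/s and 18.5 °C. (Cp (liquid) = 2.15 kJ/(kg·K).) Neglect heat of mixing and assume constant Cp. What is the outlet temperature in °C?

Energy balance with Q = 0: Σ ṁᵢCp,ᵢ(T_out − Tᵢ) = 0
T_out = Σ ṁᵢCp,ᵢTᵢ / Σ ṁᵢCp,ᵢ
      = -580.39 / 87.505 = -6.6327 °C

T_out = -6.63 °C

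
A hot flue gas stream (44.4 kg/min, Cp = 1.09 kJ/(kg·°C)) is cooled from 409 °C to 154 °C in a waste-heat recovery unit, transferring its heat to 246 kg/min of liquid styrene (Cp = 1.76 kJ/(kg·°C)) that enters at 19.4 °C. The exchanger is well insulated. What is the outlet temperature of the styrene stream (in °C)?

Heat released by hot stream: Q = 44.4 × 1.09 × (409 − 154) = 12341 kJ/min
Energy balance on cold side (adiabatic exchanger): Q = ṁ_c·Cp_c·(T_c,out − T_c,in)
T_c,out = 19.4 + 12341/(246 × 1.76) = 47.904 °C

T_c,out = 47.9 °C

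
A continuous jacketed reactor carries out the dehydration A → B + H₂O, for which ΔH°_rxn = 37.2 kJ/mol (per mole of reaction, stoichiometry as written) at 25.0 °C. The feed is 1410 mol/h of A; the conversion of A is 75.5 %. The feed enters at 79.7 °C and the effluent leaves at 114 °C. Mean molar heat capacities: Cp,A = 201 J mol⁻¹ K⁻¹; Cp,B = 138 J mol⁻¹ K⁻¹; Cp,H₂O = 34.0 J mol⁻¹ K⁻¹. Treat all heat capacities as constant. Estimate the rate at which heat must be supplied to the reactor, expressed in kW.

Q_in = 12.9 kW

Extent of reaction ξ = 0.755 × 1410 = 1064.5 mol/h
Reaction term: ξ·ΔH°_rxn = 1064.5 × 37.2 = 39601 kJ/h
Sensible, feed 79.7→25 °C: -15503 kJ/h
Outlet flows (mol/h): A 345.45, B 1064.5, H₂O 1064.5
Sensible, products 25→114 °C: 22476 kJ/h
Q = ΔH = 46575 kJ/h = 12.937 kW
Heat supplied = 12.937 kW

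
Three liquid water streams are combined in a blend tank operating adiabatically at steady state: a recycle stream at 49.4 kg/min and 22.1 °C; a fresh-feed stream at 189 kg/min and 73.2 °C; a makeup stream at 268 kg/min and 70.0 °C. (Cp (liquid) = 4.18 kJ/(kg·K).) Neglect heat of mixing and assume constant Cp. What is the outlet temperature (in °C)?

No heat crosses the boundary, so H_out = H_in.
T_out = Σ ṁᵢCp,ᵢTᵢ / Σ ṁᵢCp,ᵢ
      = 140810 / 2116.8 = 66.522 °C

T_out = 66.5 °C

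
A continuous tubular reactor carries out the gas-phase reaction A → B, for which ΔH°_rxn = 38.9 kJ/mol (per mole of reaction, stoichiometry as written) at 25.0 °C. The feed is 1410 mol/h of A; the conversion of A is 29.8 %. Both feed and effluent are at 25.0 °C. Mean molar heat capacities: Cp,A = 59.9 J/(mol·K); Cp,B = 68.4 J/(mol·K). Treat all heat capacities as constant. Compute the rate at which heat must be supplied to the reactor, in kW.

Extent of reaction ξ = 0.298 × 1410 = 420.18 mol/h
Reaction term: ξ·ΔH°_rxn = 420.18 × 38.9 = 16345 kJ/h
Q = ΔH = 16345 kJ/h = 4.5403 kW
Heat supplied = 4.5403 kW

Q_in = 4.54 kW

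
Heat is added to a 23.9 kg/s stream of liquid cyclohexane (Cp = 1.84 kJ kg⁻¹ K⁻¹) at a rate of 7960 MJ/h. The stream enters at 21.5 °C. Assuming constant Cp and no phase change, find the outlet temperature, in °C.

Q = 7960 MJ/h = 2211.1 kJ/s
ΔT = Q/(ṁ·Cp) = 2211.1/(23.9×1.84) = 50.28 K
T_out = 21.5 + 50.28 = 71.78 °C

T_out = 71.8 °C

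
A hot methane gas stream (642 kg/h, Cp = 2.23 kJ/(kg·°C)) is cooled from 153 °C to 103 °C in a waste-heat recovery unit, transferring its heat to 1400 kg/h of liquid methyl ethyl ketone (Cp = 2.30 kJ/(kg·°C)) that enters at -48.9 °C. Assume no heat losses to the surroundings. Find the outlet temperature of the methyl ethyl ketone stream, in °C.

Heat released by hot stream: Q = 642 × 2.23 × (153 − 103) = 71583 kJ/h
Energy balance on cold side (adiabatic exchanger): Q = ṁ_c·Cp_c·(T_c,out − T_c,in)
T_c,out = -48.9 + 71583/(1400 × 2.30) = -26.669 °C

T_c,out = -26.7 °C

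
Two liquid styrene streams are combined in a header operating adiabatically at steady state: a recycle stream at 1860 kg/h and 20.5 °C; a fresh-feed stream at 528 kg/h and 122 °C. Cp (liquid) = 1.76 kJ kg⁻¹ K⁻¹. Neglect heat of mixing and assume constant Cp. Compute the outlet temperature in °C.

Energy balance with Q = 0: Σ ṁᵢCp,ᵢ(T_out − Tᵢ) = 0
Σ ṁᵢCp,ᵢTᵢ = 1860×1.76×20.5 + 528×1.76×122 = 180480
Σ ṁᵢCp,ᵢ = 1860×1.76 + 528×1.76 = 4202.9
T_out = 180480 / 4202.9 = 42.942 °C

T_out = 42.9 °C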